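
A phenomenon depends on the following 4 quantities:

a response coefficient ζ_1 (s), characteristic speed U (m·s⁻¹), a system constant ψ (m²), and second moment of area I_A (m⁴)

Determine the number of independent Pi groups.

There are 4 variables and 2 base dimensions (L, T).
The dimension matrix has rank 2.
Independent dimensionless groups: 4 − 2 = 2.

2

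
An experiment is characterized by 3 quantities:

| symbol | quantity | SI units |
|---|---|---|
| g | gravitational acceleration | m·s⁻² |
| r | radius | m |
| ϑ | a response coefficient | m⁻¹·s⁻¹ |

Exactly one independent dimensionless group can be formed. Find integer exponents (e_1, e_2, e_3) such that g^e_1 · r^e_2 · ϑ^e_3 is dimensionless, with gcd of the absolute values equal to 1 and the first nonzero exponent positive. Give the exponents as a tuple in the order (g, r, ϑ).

L: e_1·(1) + e_2·(1) + e_3·(-1) = 0
T: e_1·(-2) + e_2·(0) + e_3·(-1) = 0
Solving this homogeneous linear system for the smallest-integer solution (first nonzero entry positive) gives (1, -3, -2).

(1, -3, -2)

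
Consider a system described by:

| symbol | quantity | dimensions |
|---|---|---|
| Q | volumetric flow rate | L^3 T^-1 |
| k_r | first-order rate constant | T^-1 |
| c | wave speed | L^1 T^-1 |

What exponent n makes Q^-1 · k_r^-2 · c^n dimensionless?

3

Balance the L exponent: (1)·n from c, plus −(3) − 2·(0) = -3 from the rest, must sum to zero.
n − 3 = 0, so n = 3.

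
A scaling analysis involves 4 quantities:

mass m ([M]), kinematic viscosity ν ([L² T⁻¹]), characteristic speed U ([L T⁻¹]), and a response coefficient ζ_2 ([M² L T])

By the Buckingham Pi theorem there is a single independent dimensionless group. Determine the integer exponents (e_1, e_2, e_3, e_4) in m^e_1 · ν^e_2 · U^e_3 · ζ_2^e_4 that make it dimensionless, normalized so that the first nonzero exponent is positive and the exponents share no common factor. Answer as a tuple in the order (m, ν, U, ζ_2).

(2, 2, -3, -1)

M: e_1·(1) + e_2·(0) + e_3·(0) + e_4·(2) = 0
L: e_1·(0) + e_2·(2) + e_3·(1) + e_4·(1) = 0
T: e_1·(0) + e_2·(-1) + e_3·(-1) + e_4·(1) = 0
Solving this homogeneous linear system for the smallest-integer solution (first nonzero entry positive) gives (2, 2, -3, -1).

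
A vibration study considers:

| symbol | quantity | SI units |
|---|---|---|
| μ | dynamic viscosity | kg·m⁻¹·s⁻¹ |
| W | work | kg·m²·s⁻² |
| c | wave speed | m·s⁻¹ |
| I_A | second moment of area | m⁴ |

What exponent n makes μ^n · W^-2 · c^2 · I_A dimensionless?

Balance the M exponent: (1)·n from μ, plus −2·(1) + 2·(0) + (0) = -2 from the rest, must sum to zero.
n − 2 = 0, so n = 2.

2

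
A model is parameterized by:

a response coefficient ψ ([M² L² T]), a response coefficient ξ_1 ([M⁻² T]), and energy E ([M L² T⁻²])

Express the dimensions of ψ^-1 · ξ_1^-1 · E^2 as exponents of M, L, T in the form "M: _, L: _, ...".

M: 2, L: 2, T: -6

Collect each base-dimension exponent across the product:
  M: −(2) − (-2) + 2·(1) = 2
  L: −(2) − (0) + 2·(2) = 2
  T: −(1) − (1) + 2·(-2) = -6
So the dimensions are [M² L² T⁻⁶].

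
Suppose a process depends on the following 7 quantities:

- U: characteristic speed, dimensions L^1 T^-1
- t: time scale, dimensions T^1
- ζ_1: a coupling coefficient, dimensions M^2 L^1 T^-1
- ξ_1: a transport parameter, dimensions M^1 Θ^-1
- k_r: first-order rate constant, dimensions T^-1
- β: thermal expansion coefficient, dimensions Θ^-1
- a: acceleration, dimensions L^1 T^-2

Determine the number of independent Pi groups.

There are 7 variables and 4 base dimensions (M, L, T, Θ).
The dimension matrix has rank 4.
Independent dimensionless groups: 7 − 4 = 3.

3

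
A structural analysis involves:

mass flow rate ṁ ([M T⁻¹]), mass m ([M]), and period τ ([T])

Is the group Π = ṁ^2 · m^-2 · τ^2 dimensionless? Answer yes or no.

yes

Sum the exponent of each base dimension across the product:
  M: 2·[ṁ]_M − 2·[m]_M + 2·[τ]_M = 2·(1) − 2·(1) + 2·(0) = 0
  L: 2·[ṁ]_L − 2·[m]_L + 2·[τ]_L = 2·(0) − 2·(0) + 2·(0) = 0
  T: 2·[ṁ]_T − 2·[m]_T + 2·[τ]_T = 2·(-1) − 2·(0) + 2·(1) = 0
All base exponents vanish — dimensionless.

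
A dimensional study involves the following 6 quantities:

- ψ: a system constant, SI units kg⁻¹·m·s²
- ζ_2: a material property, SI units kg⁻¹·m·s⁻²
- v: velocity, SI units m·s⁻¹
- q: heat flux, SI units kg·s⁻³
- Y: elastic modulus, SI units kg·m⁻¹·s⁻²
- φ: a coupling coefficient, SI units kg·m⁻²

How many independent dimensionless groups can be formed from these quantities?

There are 6 variables and 3 base dimensions (M, L, T).
The dimension matrix has rank 3.
Independent dimensionless groups: 6 − 3 = 3.

3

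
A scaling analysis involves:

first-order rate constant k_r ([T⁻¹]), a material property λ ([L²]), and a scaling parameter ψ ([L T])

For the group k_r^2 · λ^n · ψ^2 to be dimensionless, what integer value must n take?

Balance the L exponent: (2)·n from λ, plus 2·(0) + 2·(1) = 2 from the rest, must sum to zero.
2n + 2 = 0, so n = -1.

-1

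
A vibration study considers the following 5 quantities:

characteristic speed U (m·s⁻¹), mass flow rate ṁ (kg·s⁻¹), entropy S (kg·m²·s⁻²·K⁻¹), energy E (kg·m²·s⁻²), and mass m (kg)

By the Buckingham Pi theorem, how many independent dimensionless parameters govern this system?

1

There are 5 variables and 4 base dimensions (M, L, T, Θ).
The dimension matrix has rank 4.
Independent dimensionless groups: 5 − 4 = 1.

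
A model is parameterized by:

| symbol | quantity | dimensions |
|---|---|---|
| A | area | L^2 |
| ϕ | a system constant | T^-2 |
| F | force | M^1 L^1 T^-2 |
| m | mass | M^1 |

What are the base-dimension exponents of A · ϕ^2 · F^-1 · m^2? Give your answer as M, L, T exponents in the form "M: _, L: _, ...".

M: 1, L: 1, T: -2

Collect each base-dimension exponent across the product:
  M: (0) + 2·(0) − (1) + 2·(1) = 1
  L: (2) + 2·(0) − (1) + 2·(0) = 1
  T: (0) + 2·(-2) − (-2) + 2·(0) = -2
So the dimensions are [M L T⁻²].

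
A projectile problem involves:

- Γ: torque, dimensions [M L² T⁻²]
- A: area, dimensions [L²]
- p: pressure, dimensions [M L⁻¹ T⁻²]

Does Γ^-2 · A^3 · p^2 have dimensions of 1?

Sum the exponent of each base dimension across the product:
  M: −2·[Γ]_M + 3·[A]_M + 2·[p]_M = −2·(1) + 3·(0) + 2·(1) = 0
  L: −2·[Γ]_L + 3·[A]_L + 2·[p]_L = −2·(2) + 3·(2) + 2·(-1) = 0
  T: −2·[Γ]_T + 3·[A]_T + 2·[p]_T = −2·(-2) + 3·(0) + 2·(-2) = 0
All base exponents vanish — dimensionless.

yes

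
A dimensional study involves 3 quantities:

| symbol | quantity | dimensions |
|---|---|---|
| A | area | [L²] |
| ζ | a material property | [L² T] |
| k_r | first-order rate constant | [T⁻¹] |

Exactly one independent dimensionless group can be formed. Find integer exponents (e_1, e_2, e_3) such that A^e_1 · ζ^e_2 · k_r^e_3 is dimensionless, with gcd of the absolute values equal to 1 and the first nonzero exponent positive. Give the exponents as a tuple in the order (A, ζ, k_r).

(1, -1, -1)

L: e_1·(2) + e_2·(2) + e_3·(0) = 0
T: e_1·(0) + e_2·(1) + e_3·(-1) = 0
Solving this homogeneous linear system for the smallest-integer solution (first nonzero entry positive) gives (1, -1, -1).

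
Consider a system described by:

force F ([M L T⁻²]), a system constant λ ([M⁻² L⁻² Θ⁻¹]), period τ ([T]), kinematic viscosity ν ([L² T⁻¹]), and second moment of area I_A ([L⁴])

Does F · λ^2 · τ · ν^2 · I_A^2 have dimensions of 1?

Sum the exponent of each base dimension across the product:
  M: [F]_M + 2·[λ]_M + [τ]_M + 2·[ν]_M + 2·[I_A]_M = (1) + 2·(-2) + (0) + 2·(0) + 2·(0) = -3
  L: [F]_L + 2·[λ]_L + [τ]_L + 2·[ν]_L + 2·[I_A]_L = (1) + 2·(-2) + (0) + 2·(2) + 2·(4) = 9
  T: [F]_T + 2·[λ]_T + [τ]_T + 2·[ν]_T + 2·[I_A]_T = (-2) + 2·(0) + (1) + 2·(-1) + 2·(0) = -3
  Θ: [F]_Θ + 2·[λ]_Θ + [τ]_Θ + 2·[ν]_Θ + 2·[I_A]_Θ = (0) + 2·(-1) + (0) + 2·(0) + 2·(0) = -2
Net dimensions [M⁻³ L⁹ T⁻³ Θ⁻²] ≠ [1] — not dimensionless.

no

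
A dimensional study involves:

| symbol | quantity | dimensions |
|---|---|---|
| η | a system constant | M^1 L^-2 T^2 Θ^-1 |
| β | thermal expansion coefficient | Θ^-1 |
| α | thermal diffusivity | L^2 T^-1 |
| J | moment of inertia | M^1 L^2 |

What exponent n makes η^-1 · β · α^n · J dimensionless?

-2

Balance the L exponent: (2)·n from α, plus −(-2) + (0) + (2) = 4 from the rest, must sum to zero.
2n + 4 = 0, so n = -2.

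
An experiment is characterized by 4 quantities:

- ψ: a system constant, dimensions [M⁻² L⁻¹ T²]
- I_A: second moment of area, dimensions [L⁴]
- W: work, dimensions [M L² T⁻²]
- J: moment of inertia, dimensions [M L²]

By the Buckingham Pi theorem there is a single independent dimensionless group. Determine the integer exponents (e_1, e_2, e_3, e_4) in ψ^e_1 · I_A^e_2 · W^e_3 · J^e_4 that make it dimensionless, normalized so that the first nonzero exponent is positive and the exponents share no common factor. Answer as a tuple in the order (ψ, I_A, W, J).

M: e_1·(-2) + e_2·(0) + e_3·(1) + e_4·(1) = 0
L: e_1·(-1) + e_2·(4) + e_3·(2) + e_4·(2) = 0
T: e_1·(2) + e_2·(0) + e_3·(-2) + e_4·(0) = 0
Solving this homogeneous linear system for the smallest-integer solution (first nonzero entry positive) gives (4, -3, 4, 4).

(4, -3, 4, 4)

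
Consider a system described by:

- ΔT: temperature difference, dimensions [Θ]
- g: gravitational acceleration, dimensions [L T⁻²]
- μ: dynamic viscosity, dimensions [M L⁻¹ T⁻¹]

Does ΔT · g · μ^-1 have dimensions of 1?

Sum the exponent of each base dimension across the product:
  M: [ΔT]_M + [g]_M − [μ]_M = (0) + (0) − (1) = -1
  L: [ΔT]_L + [g]_L − [μ]_L = (0) + (1) − (-1) = 2
  T: [ΔT]_T + [g]_T − [μ]_T = (0) + (-2) − (-1) = -1
  Θ: [ΔT]_Θ + [g]_Θ − [μ]_Θ = (1) + (0) − (0) = 1
Net dimensions [M⁻¹ L² T⁻¹ Θ] ≠ [1] — not dimensionless.

no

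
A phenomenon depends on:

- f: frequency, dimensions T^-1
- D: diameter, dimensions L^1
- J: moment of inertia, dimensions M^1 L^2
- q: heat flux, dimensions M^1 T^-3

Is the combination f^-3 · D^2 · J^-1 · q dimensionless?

Sum the exponent of each base dimension across the product:
  M: −3·[f]_M + 2·[D]_M − [J]_M + [q]_M = −3·(0) + 2·(0) − (1) + (1) = 0
  L: −3·[f]_L + 2·[D]_L − [J]_L + [q]_L = −3·(0) + 2·(1) − (2) + (0) = 0
  T: −3·[f]_T + 2·[D]_T − [J]_T + [q]_T = −3·(-1) + 2·(0) − (0) + (-3) = 0
  Θ: −3·[f]_Θ + 2·[D]_Θ − [J]_Θ + [q]_Θ = −3·(0) + 2·(0) − (0) + (0) = 0
All base exponents vanish — dimensionless.

yes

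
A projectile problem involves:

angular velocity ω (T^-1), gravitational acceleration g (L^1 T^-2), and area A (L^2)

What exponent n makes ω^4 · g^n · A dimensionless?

Balance the L exponent: (1)·n from g, plus 4·(0) + (2) = 2 from the rest, must sum to zero.
n + 2 = 0, so n = -2.

-2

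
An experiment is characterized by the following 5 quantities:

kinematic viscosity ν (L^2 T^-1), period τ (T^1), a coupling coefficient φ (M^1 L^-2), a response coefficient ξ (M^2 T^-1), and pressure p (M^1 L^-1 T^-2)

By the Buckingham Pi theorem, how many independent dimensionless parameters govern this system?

2

There are 5 variables and 3 base dimensions (M, L, T).
The dimension matrix has rank 3.
Independent dimensionless groups: 5 − 3 = 2.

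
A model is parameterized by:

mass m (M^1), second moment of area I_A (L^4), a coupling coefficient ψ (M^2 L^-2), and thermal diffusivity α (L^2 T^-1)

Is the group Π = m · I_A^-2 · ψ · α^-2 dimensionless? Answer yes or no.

Sum the exponent of each base dimension across the product:
  M: [m]_M − 2·[I_A]_M + [ψ]_M − 2·[α]_M = (1) − 2·(0) + (2) − 2·(0) = 3
  L: [m]_L − 2·[I_A]_L + [ψ]_L − 2·[α]_L = (0) − 2·(4) + (-2) − 2·(2) = -14
  T: [m]_T − 2·[I_A]_T + [ψ]_T − 2·[α]_T = (0) − 2·(0) + (0) − 2·(-1) = 2
Net dimensions [M³ L⁻¹⁴ T²] ≠ [1] — not dimensionless.

no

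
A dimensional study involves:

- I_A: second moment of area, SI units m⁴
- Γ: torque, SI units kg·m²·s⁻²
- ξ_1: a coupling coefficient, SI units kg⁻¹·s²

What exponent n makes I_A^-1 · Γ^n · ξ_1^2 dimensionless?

Balance the M exponent: (1)·n from Γ, plus −(0) + 2·(-1) = -2 from the rest, must sum to zero.
n − 2 = 0, so n = 2.

2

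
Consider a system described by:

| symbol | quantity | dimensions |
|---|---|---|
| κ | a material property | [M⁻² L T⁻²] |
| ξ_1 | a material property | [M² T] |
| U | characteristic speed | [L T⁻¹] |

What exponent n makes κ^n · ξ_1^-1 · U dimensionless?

-1

Balance the M exponent: (-2)·n from κ, plus −(2) + (0) = -2 from the rest, must sum to zero.
-2n − 2 = 0, so n = -1.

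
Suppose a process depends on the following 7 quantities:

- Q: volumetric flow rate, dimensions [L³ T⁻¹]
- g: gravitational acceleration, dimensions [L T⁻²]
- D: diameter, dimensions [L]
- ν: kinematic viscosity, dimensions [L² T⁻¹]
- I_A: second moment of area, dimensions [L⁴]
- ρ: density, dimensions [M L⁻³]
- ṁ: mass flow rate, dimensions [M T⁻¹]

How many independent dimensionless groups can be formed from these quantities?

4

There are 7 variables and 3 base dimensions (M, L, T).
The dimension matrix has rank 3.
Independent dimensionless groups: 7 − 3 = 4.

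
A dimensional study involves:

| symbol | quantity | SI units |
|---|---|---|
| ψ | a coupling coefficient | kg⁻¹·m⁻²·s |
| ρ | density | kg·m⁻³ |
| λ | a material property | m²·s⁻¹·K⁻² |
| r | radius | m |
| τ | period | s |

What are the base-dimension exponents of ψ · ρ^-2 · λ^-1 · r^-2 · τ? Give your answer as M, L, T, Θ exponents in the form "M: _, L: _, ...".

Collect each base-dimension exponent across the product:
  M: (-1) − 2·(1) − (0) − 2·(0) + (0) = -3
  L: (-2) − 2·(-3) − (2) − 2·(1) + (0) = 0
  T: (1) − 2·(0) − (-1) − 2·(0) + (1) = 3
  Θ: (0) − 2·(0) − (-2) − 2·(0) + (0) = 2
So the dimensions are [M⁻³ T³ Θ²].

M: -3, L: 0, T: 3, Θ: 2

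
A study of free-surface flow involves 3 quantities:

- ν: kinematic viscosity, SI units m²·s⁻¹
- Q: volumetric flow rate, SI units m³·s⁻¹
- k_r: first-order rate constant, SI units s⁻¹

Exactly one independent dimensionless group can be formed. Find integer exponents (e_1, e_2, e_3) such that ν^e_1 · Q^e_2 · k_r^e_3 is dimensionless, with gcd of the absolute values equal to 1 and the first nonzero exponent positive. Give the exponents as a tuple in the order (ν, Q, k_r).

L: e_1·(2) + e_2·(3) + e_3·(0) = 0
T: e_1·(-1) + e_2·(-1) + e_3·(-1) = 0
Solving this homogeneous linear system for the smallest-integer solution (first nonzero entry positive) gives (3, -2, -1).

(3, -2, -1)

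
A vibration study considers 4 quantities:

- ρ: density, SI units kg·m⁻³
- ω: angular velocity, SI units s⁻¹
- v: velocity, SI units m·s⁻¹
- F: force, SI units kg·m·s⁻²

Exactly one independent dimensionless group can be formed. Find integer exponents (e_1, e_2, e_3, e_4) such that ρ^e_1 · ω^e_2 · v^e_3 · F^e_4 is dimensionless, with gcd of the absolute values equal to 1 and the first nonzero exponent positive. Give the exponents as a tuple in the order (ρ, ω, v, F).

(1, -2, 4, -1)

M: e_1·(1) + e_2·(0) + e_3·(0) + e_4·(1) = 0
L: e_1·(-3) + e_2·(0) + e_3·(1) + e_4·(1) = 0
T: e_1·(0) + e_2·(-1) + e_3·(-1) + e_4·(-2) = 0
Solving this homogeneous linear system for the smallest-integer solution (first nonzero entry positive) gives (1, -2, 4, -1).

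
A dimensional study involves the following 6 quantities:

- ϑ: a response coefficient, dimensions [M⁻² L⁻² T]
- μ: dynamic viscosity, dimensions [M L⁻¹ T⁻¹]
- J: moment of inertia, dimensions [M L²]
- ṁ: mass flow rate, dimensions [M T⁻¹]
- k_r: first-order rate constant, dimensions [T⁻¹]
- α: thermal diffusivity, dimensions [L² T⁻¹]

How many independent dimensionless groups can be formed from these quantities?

There are 6 variables and 3 base dimensions (M, L, T).
The dimension matrix has rank 3.
Independent dimensionless groups: 6 − 3 = 3.

3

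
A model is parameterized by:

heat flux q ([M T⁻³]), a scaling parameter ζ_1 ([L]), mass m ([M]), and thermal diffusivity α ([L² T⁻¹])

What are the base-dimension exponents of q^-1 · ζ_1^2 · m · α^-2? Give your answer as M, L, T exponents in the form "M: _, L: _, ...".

M: 0, L: -2, T: 5

Collect each base-dimension exponent across the product:
  M: −(1) + 2·(0) + (1) − 2·(0) = 0
  L: −(0) + 2·(1) + (0) − 2·(2) = -2
  T: −(-3) + 2·(0) + (0) − 2·(-1) = 5
So the dimensions are [L⁻² T⁵].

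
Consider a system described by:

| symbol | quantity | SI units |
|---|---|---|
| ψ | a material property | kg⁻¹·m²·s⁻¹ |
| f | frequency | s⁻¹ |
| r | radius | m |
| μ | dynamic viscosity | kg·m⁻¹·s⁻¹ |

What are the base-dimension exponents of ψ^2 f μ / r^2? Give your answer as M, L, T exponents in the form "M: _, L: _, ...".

M: -1, L: 1, T: -4

Collect each base-dimension exponent across the product:
  M: 2·(-1) + (0) − 2·(0) + (1) = -1
  L: 2·(2) + (0) − 2·(1) + (-1) = 1
  T: 2·(-1) + (-1) − 2·(0) + (-1) = -4
So the dimensions are [M⁻¹ L T⁻⁴].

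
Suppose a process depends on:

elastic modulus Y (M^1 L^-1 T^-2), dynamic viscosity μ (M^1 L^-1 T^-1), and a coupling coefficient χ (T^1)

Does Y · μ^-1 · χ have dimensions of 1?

yes

Sum the exponent of each base dimension across the product:
  M: [Y]_M − [μ]_M + [χ]_M = (1) − (1) + (0) = 0
  L: [Y]_L − [μ]_L + [χ]_L = (-1) − (-1) + (0) = 0
  T: [Y]_T − [μ]_T + [χ]_T = (-2) − (-1) + (1) = 0
All base exponents vanish — dimensionless.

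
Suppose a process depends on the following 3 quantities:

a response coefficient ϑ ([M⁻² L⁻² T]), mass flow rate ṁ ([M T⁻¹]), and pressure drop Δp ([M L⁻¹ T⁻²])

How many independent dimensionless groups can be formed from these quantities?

0

There are 3 variables and 3 base dimensions (M, L, T).
The dimension matrix has rank 3.
Independent dimensionless groups: 3 − 3 = 0.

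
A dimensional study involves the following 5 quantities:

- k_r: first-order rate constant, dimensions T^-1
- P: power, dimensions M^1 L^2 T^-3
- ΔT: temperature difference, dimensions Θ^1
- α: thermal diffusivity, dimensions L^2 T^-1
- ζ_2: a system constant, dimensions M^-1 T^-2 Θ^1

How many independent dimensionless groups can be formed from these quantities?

There are 5 variables and 4 base dimensions (M, L, T, Θ).
The dimension matrix has rank 4.
Independent dimensionless groups: 5 − 4 = 1.

1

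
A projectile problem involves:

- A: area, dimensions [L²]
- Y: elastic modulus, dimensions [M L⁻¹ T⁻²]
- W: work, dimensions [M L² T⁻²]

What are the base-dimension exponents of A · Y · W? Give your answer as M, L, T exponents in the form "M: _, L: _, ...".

Collect each base-dimension exponent across the product:
  M: (0) + (1) + (1) = 2
  L: (2) + (-1) + (2) = 3
  T: (0) + (-2) + (-2) = -4
So the dimensions are [M² L³ T⁻⁴].

M: 2, L: 3, T: -4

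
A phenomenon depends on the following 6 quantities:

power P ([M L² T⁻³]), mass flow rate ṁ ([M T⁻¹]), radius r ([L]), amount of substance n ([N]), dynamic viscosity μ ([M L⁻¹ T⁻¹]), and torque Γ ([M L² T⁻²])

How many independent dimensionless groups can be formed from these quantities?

2

There are 6 variables and 4 base dimensions (M, L, T, N).
The dimension matrix has rank 4.
Independent dimensionless groups: 6 − 4 = 2.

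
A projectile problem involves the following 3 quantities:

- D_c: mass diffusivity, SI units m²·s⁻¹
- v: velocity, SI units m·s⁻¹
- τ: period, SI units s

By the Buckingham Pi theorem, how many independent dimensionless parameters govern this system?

1

There are 3 variables and 2 base dimensions (L, T).
The dimension matrix has rank 2.
Independent dimensionless groups: 3 − 2 = 1.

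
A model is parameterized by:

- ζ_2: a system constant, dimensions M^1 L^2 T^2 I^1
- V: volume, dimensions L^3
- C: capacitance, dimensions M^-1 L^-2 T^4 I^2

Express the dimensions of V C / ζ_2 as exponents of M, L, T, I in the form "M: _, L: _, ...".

M: -2, L: -1, T: 2, I: 1

Collect each base-dimension exponent across the product:
  M: −(1) + (0) + (-1) = -2
  L: −(2) + (3) + (-2) = -1
  T: −(2) + (0) + (4) = 2
  I: −(1) + (0) + (2) = 1
So the dimensions are [M⁻² L⁻¹ T² I].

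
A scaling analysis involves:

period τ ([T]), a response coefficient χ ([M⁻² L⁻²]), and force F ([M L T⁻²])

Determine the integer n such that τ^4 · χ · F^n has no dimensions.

2

Balance the M exponent: (1)·n from F, plus 4·(0) + (-2) = -2 from the rest, must sum to zero.
n − 2 = 0, so n = 2.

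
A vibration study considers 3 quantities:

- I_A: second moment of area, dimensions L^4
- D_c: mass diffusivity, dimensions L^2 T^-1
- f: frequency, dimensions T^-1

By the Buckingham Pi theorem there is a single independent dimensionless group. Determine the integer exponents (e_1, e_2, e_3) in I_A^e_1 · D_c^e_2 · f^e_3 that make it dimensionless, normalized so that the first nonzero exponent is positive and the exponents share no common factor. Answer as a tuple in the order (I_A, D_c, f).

(1, -2, 2)

L: e_1·(4) + e_2·(2) + e_3·(0) = 0
T: e_1·(0) + e_2·(-1) + e_3·(-1) = 0
Solving this homogeneous linear system for the smallest-integer solution (first nonzero entry positive) gives (1, -2, 2).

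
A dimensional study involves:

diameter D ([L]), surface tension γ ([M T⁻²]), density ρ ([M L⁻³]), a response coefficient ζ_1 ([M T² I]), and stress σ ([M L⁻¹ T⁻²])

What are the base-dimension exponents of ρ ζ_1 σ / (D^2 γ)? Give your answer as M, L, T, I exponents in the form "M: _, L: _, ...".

M: 2, L: -6, T: 2, I: 1

Collect each base-dimension exponent across the product:
  M: −2·(0) − (1) + (1) + (1) + (1) = 2
  L: −2·(1) − (0) + (-3) + (0) + (-1) = -6
  T: −2·(0) − (-2) + (0) + (2) + (-2) = 2
  I: −2·(0) − (0) + (0) + (1) + (0) = 1
So the dimensions are [M² L⁻⁶ T² I].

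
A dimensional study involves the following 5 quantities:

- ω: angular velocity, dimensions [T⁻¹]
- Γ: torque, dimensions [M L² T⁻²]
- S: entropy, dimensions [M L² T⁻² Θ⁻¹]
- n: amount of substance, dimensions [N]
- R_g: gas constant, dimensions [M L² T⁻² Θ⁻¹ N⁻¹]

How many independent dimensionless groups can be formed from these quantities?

1

There are 5 variables and 5 base dimensions (M, L, T, Θ, N).
The dimension matrix has rank 4 (less than 5: the dimension vectors are linearly dependent).
Independent dimensionless groups: 5 − 4 = 1.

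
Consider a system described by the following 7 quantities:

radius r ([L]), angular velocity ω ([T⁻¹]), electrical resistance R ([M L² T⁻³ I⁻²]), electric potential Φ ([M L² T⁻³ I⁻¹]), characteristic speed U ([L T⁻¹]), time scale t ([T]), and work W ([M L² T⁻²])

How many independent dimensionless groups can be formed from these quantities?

3

There are 7 variables and 4 base dimensions (M, L, T, I).
The dimension matrix has rank 4.
Independent dimensionless groups: 7 − 4 = 3.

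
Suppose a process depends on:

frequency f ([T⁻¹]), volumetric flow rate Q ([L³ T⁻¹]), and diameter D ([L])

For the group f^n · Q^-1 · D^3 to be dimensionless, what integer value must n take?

1

Balance the T exponent: (-1)·n from f, plus −(-1) + 3·(0) = 1 from the rest, must sum to zero.
−n + 1 = 0, so n = 1.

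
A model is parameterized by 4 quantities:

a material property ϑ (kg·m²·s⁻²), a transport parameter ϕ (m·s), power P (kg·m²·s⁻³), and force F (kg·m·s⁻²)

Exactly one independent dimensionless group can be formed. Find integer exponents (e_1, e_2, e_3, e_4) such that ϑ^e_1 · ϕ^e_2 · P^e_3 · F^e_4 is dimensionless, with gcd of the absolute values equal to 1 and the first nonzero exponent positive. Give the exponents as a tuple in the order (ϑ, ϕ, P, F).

M: e_1·(1) + e_2·(0) + e_3·(1) + e_4·(1) = 0
L: e_1·(2) + e_2·(1) + e_3·(2) + e_4·(1) = 0
T: e_1·(-2) + e_2·(1) + e_3·(-3) + e_4·(-2) = 0
Solving this homogeneous linear system for the smallest-integer solution (first nonzero entry positive) gives (2, -1, -1, -1).

(2, -1, -1, -1)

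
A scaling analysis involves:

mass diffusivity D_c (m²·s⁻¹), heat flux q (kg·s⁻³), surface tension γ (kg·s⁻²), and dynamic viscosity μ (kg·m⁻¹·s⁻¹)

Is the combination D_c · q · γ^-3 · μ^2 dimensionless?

yes

Sum the exponent of each base dimension across the product:
  M: [D_c]_M + [q]_M − 3·[γ]_M + 2·[μ]_M = (0) + (1) − 3·(1) + 2·(1) = 0
  L: [D_c]_L + [q]_L − 3·[γ]_L + 2·[μ]_L = (2) + (0) − 3·(0) + 2·(-1) = 0
  T: [D_c]_T + [q]_T − 3·[γ]_T + 2·[μ]_T = (-1) + (-3) − 3·(-2) + 2·(-1) = 0
All base exponents vanish — dimensionless.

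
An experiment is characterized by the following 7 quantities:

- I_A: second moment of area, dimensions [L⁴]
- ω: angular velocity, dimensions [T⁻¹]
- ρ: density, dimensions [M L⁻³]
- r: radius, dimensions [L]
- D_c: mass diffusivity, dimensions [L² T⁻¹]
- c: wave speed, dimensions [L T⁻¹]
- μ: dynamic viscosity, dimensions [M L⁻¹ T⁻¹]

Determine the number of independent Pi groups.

4

There are 7 variables and 3 base dimensions (M, L, T).
The dimension matrix has rank 3.
Independent dimensionless groups: 7 − 3 = 4.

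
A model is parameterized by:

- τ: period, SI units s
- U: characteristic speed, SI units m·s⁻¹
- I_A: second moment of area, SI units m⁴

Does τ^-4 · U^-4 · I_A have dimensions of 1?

Sum the exponent of each base dimension across the product:
  M: −4·[τ]_M − 4·[U]_M + [I_A]_M = −4·(0) − 4·(0) + (0) = 0
  L: −4·[τ]_L − 4·[U]_L + [I_A]_L = −4·(0) − 4·(1) + (4) = 0
  T: −4·[τ]_T − 4·[U]_T + [I_A]_T = −4·(1) − 4·(-1) + (0) = 0
All base exponents vanish — dimensionless.

yes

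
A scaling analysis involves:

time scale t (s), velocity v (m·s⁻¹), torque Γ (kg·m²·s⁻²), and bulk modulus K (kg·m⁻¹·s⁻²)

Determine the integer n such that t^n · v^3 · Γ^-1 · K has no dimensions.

Balance the T exponent: (1)·n from t, plus 3·(-1) − (-2) + (-2) = -3 from the rest, must sum to zero.
n − 3 = 0, so n = 3.

3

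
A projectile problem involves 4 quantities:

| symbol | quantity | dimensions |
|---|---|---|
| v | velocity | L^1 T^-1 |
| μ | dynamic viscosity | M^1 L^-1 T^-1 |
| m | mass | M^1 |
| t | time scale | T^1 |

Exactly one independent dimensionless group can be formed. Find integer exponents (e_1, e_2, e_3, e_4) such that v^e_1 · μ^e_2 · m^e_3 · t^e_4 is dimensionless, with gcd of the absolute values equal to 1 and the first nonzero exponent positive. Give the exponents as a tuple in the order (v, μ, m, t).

(1, 1, -1, 2)

M: e_1·(0) + e_2·(1) + e_3·(1) + e_4·(0) = 0
L: e_1·(1) + e_2·(-1) + e_3·(0) + e_4·(0) = 0
T: e_1·(-1) + e_2·(-1) + e_3·(0) + e_4·(1) = 0
Solving this homogeneous linear system for the smallest-integer solution (first nonzero entry positive) gives (1, 1, -1, 2).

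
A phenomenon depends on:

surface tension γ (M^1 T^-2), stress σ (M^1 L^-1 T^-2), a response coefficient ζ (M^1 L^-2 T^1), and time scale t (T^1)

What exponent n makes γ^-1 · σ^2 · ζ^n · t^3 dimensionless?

-1

Balance the M exponent: (1)·n from ζ, plus −(1) + 2·(1) + 3·(0) = 1 from the rest, must sum to zero.
n + 1 = 0, so n = -1.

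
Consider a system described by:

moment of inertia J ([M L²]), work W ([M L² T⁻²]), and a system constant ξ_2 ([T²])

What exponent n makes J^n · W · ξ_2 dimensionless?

-1

Balance the M exponent: (1)·n from J, plus (1) + (0) = 1 from the rest, must sum to zero.
n + 1 = 0, so n = -1.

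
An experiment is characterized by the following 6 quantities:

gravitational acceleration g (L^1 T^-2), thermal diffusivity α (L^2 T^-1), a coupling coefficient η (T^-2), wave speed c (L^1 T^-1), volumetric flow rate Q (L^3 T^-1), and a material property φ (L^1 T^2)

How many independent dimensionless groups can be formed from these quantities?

4

There are 6 variables and 2 base dimensions (L, T).
The dimension matrix has rank 2.
Independent dimensionless groups: 6 − 2 = 4.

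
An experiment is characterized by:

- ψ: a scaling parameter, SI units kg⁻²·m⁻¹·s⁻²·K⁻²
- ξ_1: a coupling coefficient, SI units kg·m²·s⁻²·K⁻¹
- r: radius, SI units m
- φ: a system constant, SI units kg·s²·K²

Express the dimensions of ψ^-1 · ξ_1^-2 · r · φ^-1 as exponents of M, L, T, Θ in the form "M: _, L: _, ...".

Collect each base-dimension exponent across the product:
  M: −(-2) − 2·(1) + (0) − (1) = -1
  L: −(-1) − 2·(2) + (1) − (0) = -2
  T: −(-2) − 2·(-2) + (0) − (2) = 4
  Θ: −(-2) − 2·(-1) + (0) − (2) = 2
So the dimensions are [M⁻¹ L⁻² T⁴ Θ²].

M: -1, L: -2, T: 4, Θ: 2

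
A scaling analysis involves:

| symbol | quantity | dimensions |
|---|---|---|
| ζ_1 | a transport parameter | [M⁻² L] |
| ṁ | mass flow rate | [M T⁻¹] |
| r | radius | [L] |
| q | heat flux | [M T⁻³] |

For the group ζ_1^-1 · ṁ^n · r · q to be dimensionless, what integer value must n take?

-3

Balance the M exponent: (1)·n from ṁ, plus −(-2) + (0) + (1) = 3 from the rest, must sum to zero.
n + 3 = 0, so n = -3.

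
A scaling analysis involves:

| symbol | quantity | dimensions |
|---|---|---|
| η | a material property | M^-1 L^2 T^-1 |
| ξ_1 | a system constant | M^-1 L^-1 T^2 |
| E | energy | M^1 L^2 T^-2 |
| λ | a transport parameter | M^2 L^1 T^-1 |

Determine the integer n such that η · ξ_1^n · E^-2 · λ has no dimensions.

Balance the M exponent: (-1)·n from ξ_1, plus (-1) − 2·(1) + (2) = -1 from the rest, must sum to zero.
−n − 1 = 0, so n = -1.

-1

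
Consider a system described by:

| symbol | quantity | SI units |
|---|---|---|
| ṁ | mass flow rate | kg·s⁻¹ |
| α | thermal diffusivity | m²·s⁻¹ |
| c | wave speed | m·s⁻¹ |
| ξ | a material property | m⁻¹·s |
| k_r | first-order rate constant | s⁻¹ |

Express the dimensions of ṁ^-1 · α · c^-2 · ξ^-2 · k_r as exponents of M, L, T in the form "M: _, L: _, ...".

M: -1, L: 2, T: -1

Collect each base-dimension exponent across the product:
  M: −(1) + (0) − 2·(0) − 2·(0) + (0) = -1
  L: −(0) + (2) − 2·(1) − 2·(-1) + (0) = 2
  T: −(-1) + (-1) − 2·(-1) − 2·(1) + (-1) = -1
So the dimensions are [M⁻¹ L² T⁻¹].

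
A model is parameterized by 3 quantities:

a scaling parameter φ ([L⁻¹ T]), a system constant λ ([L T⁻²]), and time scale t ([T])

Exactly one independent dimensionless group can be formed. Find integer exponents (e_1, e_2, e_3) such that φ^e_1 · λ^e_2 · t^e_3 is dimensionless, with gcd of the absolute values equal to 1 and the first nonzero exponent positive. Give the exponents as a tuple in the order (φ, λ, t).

(1, 1, 1)

L: e_1·(-1) + e_2·(1) + e_3·(0) = 0
T: e_1·(1) + e_2·(-2) + e_3·(1) = 0
Solving this homogeneous linear system for the smallest-integer solution (first nonzero entry positive) gives (1, 1, 1).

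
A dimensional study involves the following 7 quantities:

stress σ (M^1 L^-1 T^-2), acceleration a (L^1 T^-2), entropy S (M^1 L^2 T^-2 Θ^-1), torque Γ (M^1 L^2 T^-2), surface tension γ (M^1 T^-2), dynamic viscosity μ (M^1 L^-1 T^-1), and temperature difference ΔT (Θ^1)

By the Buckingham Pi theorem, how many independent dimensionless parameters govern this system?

There are 7 variables and 4 base dimensions (M, L, T, Θ).
The dimension matrix has rank 4.
Independent dimensionless groups: 7 − 4 = 3.

3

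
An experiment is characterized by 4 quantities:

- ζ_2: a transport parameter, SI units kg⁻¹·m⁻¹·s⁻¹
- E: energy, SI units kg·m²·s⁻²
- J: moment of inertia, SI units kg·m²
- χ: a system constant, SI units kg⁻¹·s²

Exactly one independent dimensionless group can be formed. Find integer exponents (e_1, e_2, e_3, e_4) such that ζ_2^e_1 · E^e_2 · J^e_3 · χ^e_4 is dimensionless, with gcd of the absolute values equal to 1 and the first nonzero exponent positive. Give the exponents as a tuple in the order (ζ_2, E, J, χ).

M: e_1·(-1) + e_2·(1) + e_3·(1) + e_4·(-1) = 0
L: e_1·(-1) + e_2·(2) + e_3·(2) + e_4·(0) = 0
T: e_1·(-1) + e_2·(-2) + e_3·(0) + e_4·(2) = 0
Solving this homogeneous linear system for the smallest-integer solution (first nonzero entry positive) gives (2, -2, 3, -1).

(2, -2, 3, -1)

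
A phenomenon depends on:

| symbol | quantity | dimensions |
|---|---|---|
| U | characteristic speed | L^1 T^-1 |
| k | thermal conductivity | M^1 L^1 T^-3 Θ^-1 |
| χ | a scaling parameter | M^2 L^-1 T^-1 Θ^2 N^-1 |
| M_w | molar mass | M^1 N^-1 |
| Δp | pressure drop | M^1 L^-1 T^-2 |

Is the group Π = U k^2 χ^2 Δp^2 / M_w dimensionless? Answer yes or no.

no

Sum the exponent of each base dimension across the product:
  M: [U]_M + 2·[k]_M + 2·[χ]_M − [M_w]_M + 2·[Δp]_M = (0) + 2·(1) + 2·(2) − (1) + 2·(1) = 7
  L: [U]_L + 2·[k]_L + 2·[χ]_L − [M_w]_L + 2·[Δp]_L = (1) + 2·(1) + 2·(-1) − (0) + 2·(-1) = -1
  T: [U]_T + 2·[k]_T + 2·[χ]_T − [M_w]_T + 2·[Δp]_T = (-1) + 2·(-3) + 2·(-1) − (0) + 2·(-2) = -13
  Θ: [U]_Θ + 2·[k]_Θ + 2·[χ]_Θ − [M_w]_Θ + 2·[Δp]_Θ = (0) + 2·(-1) + 2·(2) − (0) + 2·(0) = 2
  N: [U]_N + 2·[k]_N + 2·[χ]_N − [M_w]_N + 2·[Δp]_N = (0) + 2·(0) + 2·(-1) − (-1) + 2·(0) = -1
Net dimensions [M⁷ L⁻¹ T⁻¹³ Θ² N⁻¹] ≠ [1] — not dimensionless.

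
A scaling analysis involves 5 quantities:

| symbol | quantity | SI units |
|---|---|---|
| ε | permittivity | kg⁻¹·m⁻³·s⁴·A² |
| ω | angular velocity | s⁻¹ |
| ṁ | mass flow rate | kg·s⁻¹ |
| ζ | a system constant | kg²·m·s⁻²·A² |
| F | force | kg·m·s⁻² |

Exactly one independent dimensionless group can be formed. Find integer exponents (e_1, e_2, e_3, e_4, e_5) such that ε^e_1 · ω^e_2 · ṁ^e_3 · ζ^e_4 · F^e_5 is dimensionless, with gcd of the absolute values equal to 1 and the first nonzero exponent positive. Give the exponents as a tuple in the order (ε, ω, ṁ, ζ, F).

M: e_1·(-1) + e_2·(0) + e_3·(1) + e_4·(2) + e_5·(1) = 0
L: e_1·(-3) + e_2·(0) + e_3·(0) + e_4·(1) + e_5·(1) = 0
T: e_1·(4) + e_2·(-1) + e_3·(-1) + e_4·(-2) + e_5·(-2) = 0
I: e_1·(2) + e_2·(0) + e_3·(0) + e_4·(2) + e_5·(0) = 0
Solving this homogeneous linear system for the smallest-integer solution (first nonzero entry positive) gives (1, -1, -1, -1, 4).

(1, -1, -1, -1, 4)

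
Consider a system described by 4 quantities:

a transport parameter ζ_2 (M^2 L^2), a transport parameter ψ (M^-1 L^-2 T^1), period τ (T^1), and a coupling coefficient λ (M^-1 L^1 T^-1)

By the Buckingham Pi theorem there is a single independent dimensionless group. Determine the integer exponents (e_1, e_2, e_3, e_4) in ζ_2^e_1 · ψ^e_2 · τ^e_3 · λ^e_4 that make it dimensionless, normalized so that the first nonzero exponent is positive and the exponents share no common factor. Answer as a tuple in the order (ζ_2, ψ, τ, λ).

M: e_1·(2) + e_2·(-1) + e_3·(0) + e_4·(-1) = 0
L: e_1·(2) + e_2·(-2) + e_3·(0) + e_4·(1) = 0
T: e_1·(0) + e_2·(1) + e_3·(1) + e_4·(-1) = 0
Solving this homogeneous linear system for the smallest-integer solution (first nonzero entry positive) gives (3, 4, -2, 2).

(3, 4, -2, 2)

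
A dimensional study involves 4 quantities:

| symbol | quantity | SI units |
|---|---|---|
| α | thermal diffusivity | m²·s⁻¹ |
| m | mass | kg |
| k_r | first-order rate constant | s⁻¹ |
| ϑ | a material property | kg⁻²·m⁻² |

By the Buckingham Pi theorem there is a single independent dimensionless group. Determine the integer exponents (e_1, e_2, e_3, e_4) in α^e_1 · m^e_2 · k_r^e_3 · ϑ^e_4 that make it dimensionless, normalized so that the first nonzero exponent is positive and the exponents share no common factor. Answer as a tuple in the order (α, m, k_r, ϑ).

(1, 2, -1, 1)

M: e_1·(0) + e_2·(1) + e_3·(0) + e_4·(-2) = 0
L: e_1·(2) + e_2·(0) + e_3·(0) + e_4·(-2) = 0
T: e_1·(-1) + e_2·(0) + e_3·(-1) + e_4·(0) = 0
Solving this homogeneous linear system for the smallest-integer solution (first nonzero entry positive) gives (1, 2, -1, 1).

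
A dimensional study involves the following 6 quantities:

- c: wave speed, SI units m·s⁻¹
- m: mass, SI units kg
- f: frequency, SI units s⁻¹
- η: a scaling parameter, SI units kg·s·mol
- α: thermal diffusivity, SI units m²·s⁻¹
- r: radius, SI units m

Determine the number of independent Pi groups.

There are 6 variables and 4 base dimensions (M, L, T, N).
The dimension matrix has rank 4.
Independent dimensionless groups: 6 − 4 = 2.

2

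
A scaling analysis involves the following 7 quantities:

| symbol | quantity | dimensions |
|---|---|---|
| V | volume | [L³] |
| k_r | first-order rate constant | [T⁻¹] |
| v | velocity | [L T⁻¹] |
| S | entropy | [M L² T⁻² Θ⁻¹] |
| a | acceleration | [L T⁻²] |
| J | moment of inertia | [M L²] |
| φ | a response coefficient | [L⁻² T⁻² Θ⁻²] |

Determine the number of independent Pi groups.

3

There are 7 variables and 4 base dimensions (M, L, T, Θ).
The dimension matrix has rank 4.
Independent dimensionless groups: 7 − 4 = 3.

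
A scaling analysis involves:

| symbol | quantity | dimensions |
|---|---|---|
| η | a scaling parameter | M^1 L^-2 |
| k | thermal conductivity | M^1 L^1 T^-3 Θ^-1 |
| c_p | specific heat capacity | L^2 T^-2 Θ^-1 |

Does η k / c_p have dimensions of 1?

Sum the exponent of each base dimension across the product:
  M: [η]_M + [k]_M − [c_p]_M = (1) + (1) − (0) = 2
  L: [η]_L + [k]_L − [c_p]_L = (-2) + (1) − (2) = -3
  T: [η]_T + [k]_T − [c_p]_T = (0) + (-3) − (-2) = -1
  Θ: [η]_Θ + [k]_Θ − [c_p]_Θ = (0) + (-1) − (-1) = 0
Net dimensions [M² L⁻³ T⁻¹] ≠ [1] — not dimensionless.

no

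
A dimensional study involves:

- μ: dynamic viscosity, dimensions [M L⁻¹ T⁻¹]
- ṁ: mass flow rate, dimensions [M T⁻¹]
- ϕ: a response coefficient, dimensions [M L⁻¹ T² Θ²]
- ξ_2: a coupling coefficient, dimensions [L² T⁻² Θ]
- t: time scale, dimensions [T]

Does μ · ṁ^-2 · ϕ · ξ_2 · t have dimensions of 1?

no

Sum the exponent of each base dimension across the product:
  M: [μ]_M − 2·[ṁ]_M + [ϕ]_M + [ξ_2]_M + [t]_M = (1) − 2·(1) + (1) + (0) + (0) = 0
  L: [μ]_L − 2·[ṁ]_L + [ϕ]_L + [ξ_2]_L + [t]_L = (-1) − 2·(0) + (-1) + (2) + (0) = 0
  T: [μ]_T − 2·[ṁ]_T + [ϕ]_T + [ξ_2]_T + [t]_T = (-1) − 2·(-1) + (2) + (-2) + (1) = 2
  Θ: [μ]_Θ − 2·[ṁ]_Θ + [ϕ]_Θ + [ξ_2]_Θ + [t]_Θ = (0) − 2·(0) + (2) + (1) + (0) = 3
Net dimensions [T² Θ³] ≠ [1] — not dimensionless.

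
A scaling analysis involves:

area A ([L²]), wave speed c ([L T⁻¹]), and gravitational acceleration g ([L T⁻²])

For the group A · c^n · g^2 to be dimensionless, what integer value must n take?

Balance the L exponent: (1)·n from c, plus (2) + 2·(1) = 4 from the rest, must sum to zero.
n + 4 = 0, so n = -4.

-4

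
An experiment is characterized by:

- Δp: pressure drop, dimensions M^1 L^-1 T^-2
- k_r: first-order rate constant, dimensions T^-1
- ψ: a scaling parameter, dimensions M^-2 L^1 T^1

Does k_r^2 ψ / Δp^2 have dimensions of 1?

Sum the exponent of each base dimension across the product:
  M: −2·[Δp]_M + 2·[k_r]_M + [ψ]_M = −2·(1) + 2·(0) + (-2) = -4
  L: −2·[Δp]_L + 2·[k_r]_L + [ψ]_L = −2·(-1) + 2·(0) + (1) = 3
  T: −2·[Δp]_T + 2·[k_r]_T + [ψ]_T = −2·(-2) + 2·(-1) + (1) = 3
Net dimensions [M⁻⁴ L³ T³] ≠ [1] — not dimensionless.

no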